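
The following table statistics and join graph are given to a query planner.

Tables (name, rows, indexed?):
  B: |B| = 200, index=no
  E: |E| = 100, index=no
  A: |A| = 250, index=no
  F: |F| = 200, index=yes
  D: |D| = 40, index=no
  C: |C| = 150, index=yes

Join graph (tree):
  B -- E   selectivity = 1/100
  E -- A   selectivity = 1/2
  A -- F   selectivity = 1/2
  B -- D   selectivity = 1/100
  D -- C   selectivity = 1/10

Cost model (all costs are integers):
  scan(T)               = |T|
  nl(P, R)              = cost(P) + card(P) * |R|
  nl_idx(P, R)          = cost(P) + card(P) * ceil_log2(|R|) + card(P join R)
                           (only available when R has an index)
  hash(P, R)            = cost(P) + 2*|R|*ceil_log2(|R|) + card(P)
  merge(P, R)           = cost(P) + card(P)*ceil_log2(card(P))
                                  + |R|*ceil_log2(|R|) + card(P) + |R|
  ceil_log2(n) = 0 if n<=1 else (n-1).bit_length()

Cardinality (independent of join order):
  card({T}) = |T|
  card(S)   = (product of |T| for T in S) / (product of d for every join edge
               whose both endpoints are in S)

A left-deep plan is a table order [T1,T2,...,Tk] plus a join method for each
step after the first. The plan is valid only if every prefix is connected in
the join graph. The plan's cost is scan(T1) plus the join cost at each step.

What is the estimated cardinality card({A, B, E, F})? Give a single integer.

2500000

Tables in S: A(250), B(200), E(100), F(200)
Edges inside S: B-E(d=100), E-A(d=2), A-F(d=2)
numerator = 250 * 200 * 100 * 200 = 1000000000
denominator = 100 * 2 * 2 = 400
card(S) = 1000000000 / 400 = 2500000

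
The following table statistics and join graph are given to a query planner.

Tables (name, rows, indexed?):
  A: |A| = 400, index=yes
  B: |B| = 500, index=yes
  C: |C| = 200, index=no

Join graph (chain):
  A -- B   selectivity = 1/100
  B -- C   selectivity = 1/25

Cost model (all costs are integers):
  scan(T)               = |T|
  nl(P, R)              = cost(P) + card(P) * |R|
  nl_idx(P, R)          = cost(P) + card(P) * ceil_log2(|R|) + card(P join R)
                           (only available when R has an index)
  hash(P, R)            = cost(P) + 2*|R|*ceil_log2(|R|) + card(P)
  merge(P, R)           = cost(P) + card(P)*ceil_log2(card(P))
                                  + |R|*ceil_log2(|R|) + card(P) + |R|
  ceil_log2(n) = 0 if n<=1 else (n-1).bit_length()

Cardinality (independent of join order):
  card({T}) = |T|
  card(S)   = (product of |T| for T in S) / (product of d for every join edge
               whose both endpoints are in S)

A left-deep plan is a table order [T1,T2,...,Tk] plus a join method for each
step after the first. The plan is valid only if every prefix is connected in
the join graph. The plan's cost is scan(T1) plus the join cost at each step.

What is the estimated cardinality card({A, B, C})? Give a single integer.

16000

Tables in S: A(400), B(500), C(200)
Edges inside S: A-B(d=100), B-C(d=25)
numerator = 400 * 500 * 200 = 40000000
denominator = 100 * 25 = 2500
card(S) = 40000000 / 2500 = 16000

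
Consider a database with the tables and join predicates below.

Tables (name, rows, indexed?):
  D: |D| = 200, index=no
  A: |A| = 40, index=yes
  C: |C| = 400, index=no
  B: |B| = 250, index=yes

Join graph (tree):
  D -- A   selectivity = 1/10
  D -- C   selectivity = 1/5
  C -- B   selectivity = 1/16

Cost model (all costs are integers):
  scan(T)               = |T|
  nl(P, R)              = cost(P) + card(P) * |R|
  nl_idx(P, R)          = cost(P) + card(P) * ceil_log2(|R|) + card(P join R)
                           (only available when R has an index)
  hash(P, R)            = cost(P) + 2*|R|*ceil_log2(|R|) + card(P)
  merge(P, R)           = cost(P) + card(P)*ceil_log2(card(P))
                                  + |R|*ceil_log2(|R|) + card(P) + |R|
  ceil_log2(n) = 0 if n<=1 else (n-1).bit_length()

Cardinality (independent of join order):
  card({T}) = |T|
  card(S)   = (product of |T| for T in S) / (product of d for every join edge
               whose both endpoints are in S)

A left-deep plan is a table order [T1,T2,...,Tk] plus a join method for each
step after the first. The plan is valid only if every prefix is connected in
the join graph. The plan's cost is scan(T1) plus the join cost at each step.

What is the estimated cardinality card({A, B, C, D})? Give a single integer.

Tables in S: A(40), B(250), C(400), D(200)
Edges inside S: D-A(d=10), D-C(d=5), C-B(d=16)
numerator = 40 * 250 * 400 * 200 = 800000000
denominator = 10 * 5 * 16 = 800
card(S) = 800000000 / 800 = 1000000

1000000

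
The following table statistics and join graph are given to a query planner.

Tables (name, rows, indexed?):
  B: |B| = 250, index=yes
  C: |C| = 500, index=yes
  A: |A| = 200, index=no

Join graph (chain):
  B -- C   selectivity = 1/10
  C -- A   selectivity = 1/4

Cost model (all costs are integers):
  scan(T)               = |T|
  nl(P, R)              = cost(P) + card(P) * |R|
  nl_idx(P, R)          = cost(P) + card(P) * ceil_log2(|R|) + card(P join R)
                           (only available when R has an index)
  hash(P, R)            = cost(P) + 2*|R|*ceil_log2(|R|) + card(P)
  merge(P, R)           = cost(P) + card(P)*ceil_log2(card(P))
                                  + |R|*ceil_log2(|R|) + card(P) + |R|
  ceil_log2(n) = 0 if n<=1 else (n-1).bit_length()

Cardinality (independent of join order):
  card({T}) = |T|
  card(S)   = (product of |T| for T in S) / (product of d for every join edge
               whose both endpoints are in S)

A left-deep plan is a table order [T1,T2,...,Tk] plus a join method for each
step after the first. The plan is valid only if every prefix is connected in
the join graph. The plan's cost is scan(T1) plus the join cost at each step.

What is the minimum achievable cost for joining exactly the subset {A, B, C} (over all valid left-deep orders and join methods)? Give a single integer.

Selinger DP over subsets of {A,B,C}:
  {B}: scan cost=250, card=250
  {C}: scan cost=500, card=500
  {A}: scan cost=200, card=200
  {BC}: card=12500; try (B,hash)→5000, (C,merge)→7500, (B,merge)→7750, (C,hash)→9500, (C,nl_idx)→15000, (B,nl_idx)→17000 …(+2); best=5000 via (B,hash)
  {AC}: card=25000; try (A,hash)→4200, (C,merge)→7000, (A,merge)→7300, (C,hash)→9400, (C,nl_idx)→27000, (C,nl)→100200 …(+1); best=4200 via (A,hash)
  {ABC}: card=625000; try (A,hash)→20700, (B,hash)→33200, (A,merge)→194300, (B,merge)→406450, (B,nl_idx)→829200, (A,nl)→2505000 …(+1); best=20700 via (A,hash)

20700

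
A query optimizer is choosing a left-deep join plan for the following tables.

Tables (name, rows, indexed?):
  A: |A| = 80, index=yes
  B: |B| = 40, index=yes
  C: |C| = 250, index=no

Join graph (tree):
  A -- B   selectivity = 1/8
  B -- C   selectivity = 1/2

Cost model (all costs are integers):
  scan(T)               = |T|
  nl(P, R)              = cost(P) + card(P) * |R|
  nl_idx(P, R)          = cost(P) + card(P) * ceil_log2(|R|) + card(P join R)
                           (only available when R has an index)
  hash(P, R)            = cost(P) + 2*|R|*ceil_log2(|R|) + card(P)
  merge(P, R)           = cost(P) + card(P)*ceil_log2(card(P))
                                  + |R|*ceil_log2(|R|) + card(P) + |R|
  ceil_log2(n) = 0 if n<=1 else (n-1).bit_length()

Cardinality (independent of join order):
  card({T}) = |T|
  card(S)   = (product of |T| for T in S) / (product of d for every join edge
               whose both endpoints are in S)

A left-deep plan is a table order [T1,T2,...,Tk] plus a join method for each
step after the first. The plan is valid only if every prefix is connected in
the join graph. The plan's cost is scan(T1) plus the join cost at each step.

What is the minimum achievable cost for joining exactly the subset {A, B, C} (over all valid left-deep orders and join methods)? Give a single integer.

Selinger DP over subsets of {A,B,C}:
  {A}: scan cost=80, card=80
  {B}: scan cost=40, card=40
  {C}: scan cost=250, card=250
  {AB}: card=400; try (B,hash)→640, (A,nl_idx)→720, (B,nl_idx)→960, (A,merge)→960, (B,merge)→1000, (A,hash)→1200 …(+2); best=640 via (B,hash)
  {BC}: card=5000; try (B,hash)→980, (C,merge)→2570, (B,merge)→2780, (C,hash)→4080, (B,nl_idx)→6750, (C,nl)→10040 …(+1); best=980 via (B,hash)
  {ABC}: card=50000; try (C,hash)→5040, (C,merge)→6890, (A,hash)→7100, (A,merge)→71620, (A,nl_idx)→85980, (C,nl)→100640 …(+1); best=5040 via (C,hash)

5040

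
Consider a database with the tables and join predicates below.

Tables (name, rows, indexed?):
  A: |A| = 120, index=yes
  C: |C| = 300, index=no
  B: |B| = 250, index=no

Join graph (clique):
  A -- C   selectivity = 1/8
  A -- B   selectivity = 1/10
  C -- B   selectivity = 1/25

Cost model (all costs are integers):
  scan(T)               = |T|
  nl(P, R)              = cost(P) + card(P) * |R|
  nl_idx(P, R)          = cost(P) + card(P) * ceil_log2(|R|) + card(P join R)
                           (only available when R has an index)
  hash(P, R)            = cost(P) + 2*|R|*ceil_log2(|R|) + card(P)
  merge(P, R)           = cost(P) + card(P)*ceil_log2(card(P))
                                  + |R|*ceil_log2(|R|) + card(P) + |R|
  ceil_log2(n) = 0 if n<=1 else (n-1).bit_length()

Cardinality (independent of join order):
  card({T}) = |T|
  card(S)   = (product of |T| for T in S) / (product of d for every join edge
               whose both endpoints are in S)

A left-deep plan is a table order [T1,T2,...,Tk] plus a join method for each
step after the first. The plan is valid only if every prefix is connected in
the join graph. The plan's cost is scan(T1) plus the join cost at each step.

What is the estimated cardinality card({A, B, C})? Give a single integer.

4500

Tables in S: A(120), B(250), C(300)
Edges inside S: A-C(d=8), A-B(d=10), C-B(d=25)
numerator = 120 * 250 * 300 = 9000000
denominator = 8 * 10 * 25 = 2000
card(S) = 9000000 / 2000 = 4500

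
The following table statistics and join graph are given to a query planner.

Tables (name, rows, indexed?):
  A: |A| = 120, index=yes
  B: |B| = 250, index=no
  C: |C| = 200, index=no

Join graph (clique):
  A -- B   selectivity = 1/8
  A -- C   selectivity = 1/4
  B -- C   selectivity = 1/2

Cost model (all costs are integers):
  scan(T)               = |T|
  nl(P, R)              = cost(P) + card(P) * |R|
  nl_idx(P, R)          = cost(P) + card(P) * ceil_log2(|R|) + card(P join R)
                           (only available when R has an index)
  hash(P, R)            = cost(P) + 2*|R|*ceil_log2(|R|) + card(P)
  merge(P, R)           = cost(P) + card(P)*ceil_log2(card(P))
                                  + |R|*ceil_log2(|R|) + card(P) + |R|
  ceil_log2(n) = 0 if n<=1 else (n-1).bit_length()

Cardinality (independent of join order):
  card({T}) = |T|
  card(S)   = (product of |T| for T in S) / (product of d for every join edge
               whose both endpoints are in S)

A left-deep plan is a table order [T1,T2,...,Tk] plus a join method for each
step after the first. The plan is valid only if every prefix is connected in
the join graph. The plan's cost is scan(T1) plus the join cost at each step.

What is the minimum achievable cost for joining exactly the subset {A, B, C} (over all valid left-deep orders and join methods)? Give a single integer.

9130

Selinger DP over subsets of {A,B,C}:
  {A}: scan cost=120, card=120
  {B}: scan cost=250, card=250
  {C}: scan cost=200, card=200
  {AB}: card=3750; try (A,hash)→2180, (B,merge)→3330, (A,merge)→3460, (B,hash)→4240, (A,nl_idx)→5750, (B,nl)→30120 …(+1); best=2180 via (A,hash)
  {AC}: card=6000; try (A,hash)→2080, (C,merge)→2880, (A,merge)→2960, (C,hash)→3440, (A,nl_idx)→7600, (C,nl)→24120 …(+1); best=2080 via (A,hash)
  {BC}: card=25000; try (C,hash)→3700, (B,merge)→4250, (C,merge)→4300, (B,hash)→4400, (B,nl)→50200, (C,nl)→50250; best=3700 via (C,hash)
  {ABC}: card=93750; try (C,hash)→9130, (B,hash)→12080, (A,hash)→30380, (C,merge)→52730, (B,merge)→88330, (A,nl_idx)→272450 …(+4); best=9130 via (C,hash)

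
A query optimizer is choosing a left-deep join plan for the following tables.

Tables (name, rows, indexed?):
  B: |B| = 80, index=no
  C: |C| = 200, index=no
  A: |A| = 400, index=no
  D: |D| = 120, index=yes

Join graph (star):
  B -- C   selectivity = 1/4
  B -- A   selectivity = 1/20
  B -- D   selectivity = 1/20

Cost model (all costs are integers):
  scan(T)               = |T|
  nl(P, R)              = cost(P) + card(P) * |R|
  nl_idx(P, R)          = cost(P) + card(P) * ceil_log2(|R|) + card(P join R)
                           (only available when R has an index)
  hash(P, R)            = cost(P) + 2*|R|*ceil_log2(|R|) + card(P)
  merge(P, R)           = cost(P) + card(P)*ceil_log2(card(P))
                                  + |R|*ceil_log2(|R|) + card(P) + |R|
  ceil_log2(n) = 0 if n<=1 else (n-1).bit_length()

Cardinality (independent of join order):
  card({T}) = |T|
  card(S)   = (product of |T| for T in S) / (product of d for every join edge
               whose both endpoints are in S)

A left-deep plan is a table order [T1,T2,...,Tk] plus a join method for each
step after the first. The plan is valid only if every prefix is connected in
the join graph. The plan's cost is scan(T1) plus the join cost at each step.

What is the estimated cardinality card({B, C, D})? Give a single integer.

Tables in S: B(80), C(200), D(120)
Edges inside S: B-C(d=4), B-D(d=20)
numerator = 80 * 200 * 120 = 1920000
denominator = 4 * 20 = 80
card(S) = 1920000 / 80 = 24000

24000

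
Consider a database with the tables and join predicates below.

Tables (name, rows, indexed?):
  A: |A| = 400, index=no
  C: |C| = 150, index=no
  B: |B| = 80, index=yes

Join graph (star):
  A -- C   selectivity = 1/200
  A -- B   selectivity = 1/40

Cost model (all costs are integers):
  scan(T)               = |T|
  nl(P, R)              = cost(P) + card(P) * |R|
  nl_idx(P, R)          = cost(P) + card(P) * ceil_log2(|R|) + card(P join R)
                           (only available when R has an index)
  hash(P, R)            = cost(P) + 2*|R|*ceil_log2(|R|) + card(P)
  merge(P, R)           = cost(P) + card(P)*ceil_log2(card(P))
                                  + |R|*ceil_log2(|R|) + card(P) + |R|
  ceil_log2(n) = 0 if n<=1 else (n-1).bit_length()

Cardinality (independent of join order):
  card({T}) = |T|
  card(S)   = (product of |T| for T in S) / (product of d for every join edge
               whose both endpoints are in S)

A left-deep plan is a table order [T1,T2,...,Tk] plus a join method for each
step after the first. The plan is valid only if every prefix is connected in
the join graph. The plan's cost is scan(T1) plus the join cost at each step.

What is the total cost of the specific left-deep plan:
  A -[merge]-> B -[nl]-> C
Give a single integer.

step 1: scan A: cost=400, card=400
step 2: join B via merge
    card(P join B) = 400*80/(40) = 800
    cost = 400 + 400*9 + 80*7 + 400 + 80 = 5040
step 3: join C via nl
    card(P join C) = 800*150/(200) = 600
    cost = 5040 + 800*150 = 125040

125040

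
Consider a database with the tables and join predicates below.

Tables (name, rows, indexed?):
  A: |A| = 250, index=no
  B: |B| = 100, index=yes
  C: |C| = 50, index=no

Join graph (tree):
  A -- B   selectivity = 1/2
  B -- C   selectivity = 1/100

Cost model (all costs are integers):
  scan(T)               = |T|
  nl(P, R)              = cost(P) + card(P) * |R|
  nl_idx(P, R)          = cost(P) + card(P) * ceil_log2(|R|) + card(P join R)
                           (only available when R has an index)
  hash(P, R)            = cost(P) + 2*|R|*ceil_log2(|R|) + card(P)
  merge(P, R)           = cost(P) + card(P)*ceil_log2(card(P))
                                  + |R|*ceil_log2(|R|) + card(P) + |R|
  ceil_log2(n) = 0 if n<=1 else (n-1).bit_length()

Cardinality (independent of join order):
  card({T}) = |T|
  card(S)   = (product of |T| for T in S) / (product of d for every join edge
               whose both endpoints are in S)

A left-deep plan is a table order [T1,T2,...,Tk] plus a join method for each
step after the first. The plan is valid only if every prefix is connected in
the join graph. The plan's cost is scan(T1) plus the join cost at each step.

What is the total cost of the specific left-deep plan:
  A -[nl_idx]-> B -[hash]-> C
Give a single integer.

step 1: scan A: cost=250, card=250
step 2: join B via nl_idx
    card(P join B) = 250*100/(2) = 12500
    cost = 250 + 250*7 + 12500 = 14500
step 3: join C via hash
    card(P join C) = 12500*50/(100) = 6250
    cost = 14500 + 2*50*6 + 12500 = 27600

27600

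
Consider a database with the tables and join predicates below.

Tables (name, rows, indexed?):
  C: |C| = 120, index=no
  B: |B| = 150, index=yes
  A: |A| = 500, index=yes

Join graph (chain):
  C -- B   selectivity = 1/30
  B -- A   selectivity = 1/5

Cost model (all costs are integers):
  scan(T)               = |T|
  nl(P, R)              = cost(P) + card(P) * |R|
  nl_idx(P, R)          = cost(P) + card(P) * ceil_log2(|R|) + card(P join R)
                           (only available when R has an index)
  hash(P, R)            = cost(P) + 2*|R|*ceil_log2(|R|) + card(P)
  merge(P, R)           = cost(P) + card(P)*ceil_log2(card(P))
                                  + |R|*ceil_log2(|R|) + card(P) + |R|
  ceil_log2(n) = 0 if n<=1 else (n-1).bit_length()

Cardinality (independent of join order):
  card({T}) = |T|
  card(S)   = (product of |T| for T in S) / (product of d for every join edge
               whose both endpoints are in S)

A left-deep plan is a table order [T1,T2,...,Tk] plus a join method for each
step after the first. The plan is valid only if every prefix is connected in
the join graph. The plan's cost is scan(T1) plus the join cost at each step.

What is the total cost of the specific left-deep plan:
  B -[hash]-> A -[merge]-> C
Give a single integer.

step 1: scan B: cost=150, card=150
step 2: join A via hash
    card(P join A) = 150*500/(5) = 15000
    cost = 150 + 2*500*9 + 150 = 9300
step 3: join C via merge
    card(P join C) = 15000*120/(30) = 60000
    cost = 9300 + 15000*14 + 120*7 + 15000 + 120 = 235260

235260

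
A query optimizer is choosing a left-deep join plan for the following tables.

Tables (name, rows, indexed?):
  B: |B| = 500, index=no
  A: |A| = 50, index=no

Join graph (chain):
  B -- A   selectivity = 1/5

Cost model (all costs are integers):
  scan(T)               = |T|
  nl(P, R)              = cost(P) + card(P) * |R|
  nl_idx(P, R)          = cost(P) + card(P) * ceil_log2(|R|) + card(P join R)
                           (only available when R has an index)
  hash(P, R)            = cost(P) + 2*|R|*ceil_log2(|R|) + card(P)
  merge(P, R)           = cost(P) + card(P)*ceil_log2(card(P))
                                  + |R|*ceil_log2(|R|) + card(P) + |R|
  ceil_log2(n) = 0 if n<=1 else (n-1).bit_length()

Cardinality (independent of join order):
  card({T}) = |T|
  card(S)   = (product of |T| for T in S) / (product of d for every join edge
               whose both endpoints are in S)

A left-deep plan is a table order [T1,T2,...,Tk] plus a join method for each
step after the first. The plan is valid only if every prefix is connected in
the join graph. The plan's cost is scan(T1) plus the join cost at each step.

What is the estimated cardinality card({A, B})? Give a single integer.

5000

Tables in S: A(50), B(500)
Edges inside S: B-A(d=5)
numerator = 50 * 500 = 25000
denominator = 5 = 5
card(S) = 25000 / 5 = 5000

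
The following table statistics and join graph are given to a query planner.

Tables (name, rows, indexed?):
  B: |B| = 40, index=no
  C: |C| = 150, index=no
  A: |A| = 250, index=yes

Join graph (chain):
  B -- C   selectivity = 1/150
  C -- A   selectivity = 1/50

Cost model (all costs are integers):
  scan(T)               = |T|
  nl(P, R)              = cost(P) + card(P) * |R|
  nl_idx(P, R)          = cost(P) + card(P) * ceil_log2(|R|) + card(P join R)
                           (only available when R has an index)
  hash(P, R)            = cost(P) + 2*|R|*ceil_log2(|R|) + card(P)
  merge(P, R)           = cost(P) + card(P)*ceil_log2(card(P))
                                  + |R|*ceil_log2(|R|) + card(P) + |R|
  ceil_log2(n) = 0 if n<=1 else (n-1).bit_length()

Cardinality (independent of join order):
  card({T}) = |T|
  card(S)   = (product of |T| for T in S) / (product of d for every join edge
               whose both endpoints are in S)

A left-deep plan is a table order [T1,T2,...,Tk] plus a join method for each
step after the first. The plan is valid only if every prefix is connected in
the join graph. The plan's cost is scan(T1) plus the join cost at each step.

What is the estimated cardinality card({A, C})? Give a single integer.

Tables in S: A(250), C(150)
Edges inside S: C-A(d=50)
numerator = 250 * 150 = 37500
denominator = 50 = 50
card(S) = 37500 / 50 = 750

750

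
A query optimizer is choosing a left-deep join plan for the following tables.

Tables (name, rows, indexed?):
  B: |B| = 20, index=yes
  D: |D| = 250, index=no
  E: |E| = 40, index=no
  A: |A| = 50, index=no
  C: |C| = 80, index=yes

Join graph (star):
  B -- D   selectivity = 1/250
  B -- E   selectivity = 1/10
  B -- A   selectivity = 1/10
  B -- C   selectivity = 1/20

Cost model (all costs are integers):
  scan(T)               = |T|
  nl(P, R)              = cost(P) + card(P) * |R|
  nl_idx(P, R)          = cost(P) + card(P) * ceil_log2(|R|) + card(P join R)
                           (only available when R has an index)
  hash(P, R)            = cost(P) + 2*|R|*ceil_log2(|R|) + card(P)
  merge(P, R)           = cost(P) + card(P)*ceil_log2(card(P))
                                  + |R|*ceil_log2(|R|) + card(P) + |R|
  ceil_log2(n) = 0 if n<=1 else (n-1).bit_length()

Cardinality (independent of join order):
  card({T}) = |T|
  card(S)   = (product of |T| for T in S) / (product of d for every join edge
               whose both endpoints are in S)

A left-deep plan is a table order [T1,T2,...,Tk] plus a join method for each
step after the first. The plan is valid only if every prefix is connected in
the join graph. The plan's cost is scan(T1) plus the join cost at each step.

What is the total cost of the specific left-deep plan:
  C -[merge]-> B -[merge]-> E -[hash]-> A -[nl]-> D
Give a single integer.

402680

step 1: scan C: cost=80, card=80
step 2: join B via merge
    card(P join B) = 80*20/(20) = 80
    cost = 80 + 80*7 + 20*5 + 80 + 20 = 840
step 3: join E via merge
    card(P join E) = 80*40/(10) = 320
    cost = 840 + 80*7 + 40*6 + 80 + 40 = 1760
step 4: join A via hash
    card(P join A) = 320*50/(10) = 1600
    cost = 1760 + 2*50*6 + 320 = 2680
step 5: join D via nl
    card(P join D) = 1600*250/(250) = 1600
    cost = 2680 + 1600*250 = 402680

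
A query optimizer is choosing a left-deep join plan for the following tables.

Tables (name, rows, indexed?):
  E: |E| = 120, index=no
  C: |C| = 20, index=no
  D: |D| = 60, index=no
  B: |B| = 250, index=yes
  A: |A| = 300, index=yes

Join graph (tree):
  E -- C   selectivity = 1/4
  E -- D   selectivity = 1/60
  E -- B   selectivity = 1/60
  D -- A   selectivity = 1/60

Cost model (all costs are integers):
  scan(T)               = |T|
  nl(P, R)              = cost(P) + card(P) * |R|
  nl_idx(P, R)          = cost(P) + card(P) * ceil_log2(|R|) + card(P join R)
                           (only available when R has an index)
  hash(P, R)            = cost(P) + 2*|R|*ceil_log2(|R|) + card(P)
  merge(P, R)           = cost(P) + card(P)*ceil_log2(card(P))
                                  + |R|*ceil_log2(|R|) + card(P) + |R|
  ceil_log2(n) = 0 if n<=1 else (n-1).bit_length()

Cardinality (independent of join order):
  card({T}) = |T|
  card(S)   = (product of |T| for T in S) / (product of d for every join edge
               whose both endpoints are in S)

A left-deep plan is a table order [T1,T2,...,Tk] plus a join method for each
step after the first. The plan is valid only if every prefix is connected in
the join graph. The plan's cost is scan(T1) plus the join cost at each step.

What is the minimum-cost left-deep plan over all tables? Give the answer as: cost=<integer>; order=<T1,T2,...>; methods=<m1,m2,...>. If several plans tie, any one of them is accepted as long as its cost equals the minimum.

Selinger DP (subsets sized 1..n):
  {E}: scan cost=120, card=120
  {C}: scan cost=20, card=20
  {D}: scan cost=60, card=60
  {B}: scan cost=250, card=250
  {A}: scan cost=300, card=300
  {CE}: card=600; try (C,hash)→440, (E,merge)→1100, (C,merge)→1200, (E,hash)→1720, (E,nl)→2420, (C,nl)→2520; best=440 via (C,hash)
  {DE}: card=120; try (D,hash)→960, (E,merge)→1440, (D,merge)→1500, (E,hash)→1800, (E,nl)→7260, (D,nl)→7320; best=960 via (D,hash)
  {BE}: card=500; try (B,nl_idx)→1580, (E,hash)→2180, (B,merge)→3330, (E,merge)→3460, (B,hash)→4240, (B,nl)→30120 …(+1); best=1580 via (B,nl_idx)
  {AD}: card=300; try (A,nl_idx)→900, (D,hash)→1320, (A,merge)→3480, (D,merge)→3720, (A,hash)→5520, (A,nl)→18060 …(+1); best=900 via (A,nl_idx)
  {CDE}: card=600; try (C,hash)→1280, (D,hash)→1760, (C,merge)→2040, (C,nl)→3360, (D,merge)→7460, (D,nl)→36440; best=1280 via (C,hash)
  {BCE}: card=2500; try (C,hash)→2280, (B,hash)→5040, (C,merge)→6700, (B,nl_idx)→7740, (B,merge)→9290, (C,nl)→11580 …(+1); best=2280 via (C,hash)
  {BDE}: card=500; try (B,nl_idx)→2420, (D,hash)→2800, (B,merge)→4170, (B,hash)→5080, (D,merge)→7000, (B,nl)→30960 …(+1); best=2420 via (B,nl_idx)
  {ADE}: card=600; try (A,nl_idx)→2640, (E,hash)→2880, (E,merge)→4860, (A,merge)→4920, (A,hash)→6480, (E,nl)→36900 …(+1); best=2640 via (A,nl_idx)
  {BCDE}: card=2500; try (C,hash)→3120, (D,hash)→5500, (B,hash)→5880, (C,merge)→7540, (B,nl_idx)→8580, (B,merge)→10130 …(+4); best=3120 via (C,hash)
  {ACDE}: card=3000; try (C,hash)→3440, (A,hash)→7280, (C,merge)→9360, (A,nl_idx)→9680, (A,merge)→10880, (C,nl)→14640 …(+1); best=3440 via (C,hash)
  {ABDE}: card=2500; try (B,hash)→7240, (A,hash)→8320, (A,nl_idx)→9420, (B,nl_idx)→9940, (A,merge)→10420, (B,merge)→11490 …(+2); best=7240 via (B,hash)
  {ABCDE}: card=12500; try (C,hash)→9940, (B,hash)→10440, (A,hash)→11020, (A,nl_idx)→38120, (A,merge)→38620, (C,merge)→39860 …(+5); best=9940 via (C,hash)

cost=9940; order=E,D,A,B,C; methods=hash,nl_idx,hash,hash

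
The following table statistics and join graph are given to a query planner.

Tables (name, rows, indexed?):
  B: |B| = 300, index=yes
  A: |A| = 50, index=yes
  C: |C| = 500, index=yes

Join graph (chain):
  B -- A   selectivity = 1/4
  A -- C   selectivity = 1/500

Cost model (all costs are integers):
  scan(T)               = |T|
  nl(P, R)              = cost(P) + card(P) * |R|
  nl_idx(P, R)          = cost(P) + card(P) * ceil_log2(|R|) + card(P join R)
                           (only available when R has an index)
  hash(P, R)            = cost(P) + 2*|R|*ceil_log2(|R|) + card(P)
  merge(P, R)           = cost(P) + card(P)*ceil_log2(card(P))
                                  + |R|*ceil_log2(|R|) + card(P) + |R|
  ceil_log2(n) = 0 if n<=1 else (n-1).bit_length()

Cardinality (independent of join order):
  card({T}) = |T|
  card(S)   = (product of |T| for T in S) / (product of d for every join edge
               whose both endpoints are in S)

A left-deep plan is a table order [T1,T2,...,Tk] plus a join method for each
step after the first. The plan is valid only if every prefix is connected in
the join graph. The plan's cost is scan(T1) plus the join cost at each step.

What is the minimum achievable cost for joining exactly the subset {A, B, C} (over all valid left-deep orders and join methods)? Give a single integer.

Selinger DP over subsets of {A,B,C}:
  {B}: scan cost=300, card=300
  {A}: scan cost=50, card=50
  {C}: scan cost=500, card=500
  {AB}: card=3750; try (A,hash)→1200, (B,merge)→3400, (A,merge)→3650, (B,nl_idx)→4250, (B,hash)→5500, (A,nl_idx)→5850 …(+2); best=1200 via (A,hash)
  {AC}: card=50; try (C,nl_idx)→550, (A,hash)→1600, (A,nl_idx)→3550, (C,merge)→5400, (A,merge)→5850, (C,hash)→9100 …(+2); best=550 via (C,nl_idx)
  {ABC}: card=3750; try (B,merge)→3900, (B,nl_idx)→4750, (B,hash)→6000, (C,hash)→13950, (B,nl)→15550, (C,nl_idx)→38700 …(+2); best=3900 via (B,merge)

3900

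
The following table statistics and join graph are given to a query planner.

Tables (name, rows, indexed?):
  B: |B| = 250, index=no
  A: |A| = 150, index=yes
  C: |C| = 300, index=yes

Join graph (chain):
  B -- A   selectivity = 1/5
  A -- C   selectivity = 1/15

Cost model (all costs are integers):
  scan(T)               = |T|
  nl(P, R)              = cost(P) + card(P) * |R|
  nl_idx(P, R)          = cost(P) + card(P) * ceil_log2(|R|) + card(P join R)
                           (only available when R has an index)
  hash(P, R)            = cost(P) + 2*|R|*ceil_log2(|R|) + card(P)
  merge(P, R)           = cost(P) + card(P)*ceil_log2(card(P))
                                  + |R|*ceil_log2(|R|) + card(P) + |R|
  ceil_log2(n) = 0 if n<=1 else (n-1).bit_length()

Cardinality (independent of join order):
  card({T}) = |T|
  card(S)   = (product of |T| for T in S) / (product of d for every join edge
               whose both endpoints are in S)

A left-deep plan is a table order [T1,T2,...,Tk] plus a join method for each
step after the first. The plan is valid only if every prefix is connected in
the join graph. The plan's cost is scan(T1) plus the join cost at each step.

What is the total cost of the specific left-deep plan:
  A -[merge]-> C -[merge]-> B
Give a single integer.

step 1: scan A: cost=150, card=150
step 2: join C via merge
    card(P join C) = 150*300/(15) = 3000
    cost = 150 + 150*8 + 300*9 + 150 + 300 = 4500
step 3: join B via merge
    card(P join B) = 3000*250/(5) = 150000
    cost = 4500 + 3000*12 + 250*8 + 3000 + 250 = 45750

45750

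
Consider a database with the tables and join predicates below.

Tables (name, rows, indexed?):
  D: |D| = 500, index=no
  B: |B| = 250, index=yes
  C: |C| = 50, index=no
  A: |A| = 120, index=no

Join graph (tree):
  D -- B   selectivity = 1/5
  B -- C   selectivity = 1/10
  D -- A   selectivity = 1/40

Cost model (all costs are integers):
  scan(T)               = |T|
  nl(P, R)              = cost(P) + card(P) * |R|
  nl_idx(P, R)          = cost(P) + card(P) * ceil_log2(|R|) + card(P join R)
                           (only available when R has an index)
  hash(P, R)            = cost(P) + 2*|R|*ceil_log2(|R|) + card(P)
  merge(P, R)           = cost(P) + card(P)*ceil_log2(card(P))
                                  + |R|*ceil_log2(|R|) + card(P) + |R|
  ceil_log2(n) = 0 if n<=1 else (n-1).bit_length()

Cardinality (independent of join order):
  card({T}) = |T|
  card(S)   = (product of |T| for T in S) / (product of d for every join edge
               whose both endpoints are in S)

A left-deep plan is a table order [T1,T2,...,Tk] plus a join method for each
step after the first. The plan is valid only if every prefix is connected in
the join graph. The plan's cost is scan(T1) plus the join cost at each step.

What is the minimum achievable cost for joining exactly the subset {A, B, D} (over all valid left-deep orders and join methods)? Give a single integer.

Selinger DP over subsets of {A,B,D}:
  {D}: scan cost=500, card=500
  {B}: scan cost=250, card=250
  {A}: scan cost=120, card=120
  {BD}: card=25000; try (B,hash)→5000, (D,merge)→7500, (B,merge)→7750, (D,hash)→9500, (B,nl_idx)→29500, (D,nl)→125250 …(+1); best=5000 via (B,hash)
  {AD}: card=1500; try (A,hash)→2680, (D,merge)→6080, (A,merge)→6460, (D,hash)→9240, (D,nl)→60120, (A,nl)→60500; best=2680 via (A,hash)
  {ABD}: card=75000; try (B,hash)→8180, (B,merge)→22930, (A,hash)→31680, (B,nl_idx)→89680, (B,nl)→377680, (A,merge)→405960 …(+1); best=8180 via (B,hash)

8180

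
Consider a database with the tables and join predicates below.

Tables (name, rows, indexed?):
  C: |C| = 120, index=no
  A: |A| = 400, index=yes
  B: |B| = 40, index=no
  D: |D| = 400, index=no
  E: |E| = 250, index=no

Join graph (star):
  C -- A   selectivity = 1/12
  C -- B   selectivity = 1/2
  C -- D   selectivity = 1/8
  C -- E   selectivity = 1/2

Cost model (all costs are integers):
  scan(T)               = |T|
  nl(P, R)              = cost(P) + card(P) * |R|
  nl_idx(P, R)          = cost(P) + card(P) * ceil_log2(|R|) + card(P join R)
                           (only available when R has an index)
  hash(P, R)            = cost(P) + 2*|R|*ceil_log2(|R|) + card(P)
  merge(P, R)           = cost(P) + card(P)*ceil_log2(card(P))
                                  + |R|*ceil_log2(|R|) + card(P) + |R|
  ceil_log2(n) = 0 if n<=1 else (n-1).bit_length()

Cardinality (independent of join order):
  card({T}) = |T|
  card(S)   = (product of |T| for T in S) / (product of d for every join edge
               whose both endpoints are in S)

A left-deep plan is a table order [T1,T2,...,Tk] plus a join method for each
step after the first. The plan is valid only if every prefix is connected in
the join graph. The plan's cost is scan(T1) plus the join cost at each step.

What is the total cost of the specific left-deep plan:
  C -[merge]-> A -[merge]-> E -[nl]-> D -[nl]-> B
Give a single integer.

step 1: scan C: cost=120, card=120
step 2: join A via merge
    card(P join A) = 120*400/(12) = 4000
    cost = 120 + 120*7 + 400*9 + 120 + 400 = 5080
step 3: join E via merge
    card(P join E) = 4000*250/(2) = 500000
    cost = 5080 + 4000*12 + 250*8 + 4000 + 250 = 59330
step 4: join D via nl
    card(P join D) = 500000*400/(8) = 25000000
    cost = 59330 + 500000*400 = 200059330
step 5: join B via nl
    card(P join B) = 25000000*40/(2) = 500000000
    cost = 200059330 + 25000000*40 = 1200059330

1200059330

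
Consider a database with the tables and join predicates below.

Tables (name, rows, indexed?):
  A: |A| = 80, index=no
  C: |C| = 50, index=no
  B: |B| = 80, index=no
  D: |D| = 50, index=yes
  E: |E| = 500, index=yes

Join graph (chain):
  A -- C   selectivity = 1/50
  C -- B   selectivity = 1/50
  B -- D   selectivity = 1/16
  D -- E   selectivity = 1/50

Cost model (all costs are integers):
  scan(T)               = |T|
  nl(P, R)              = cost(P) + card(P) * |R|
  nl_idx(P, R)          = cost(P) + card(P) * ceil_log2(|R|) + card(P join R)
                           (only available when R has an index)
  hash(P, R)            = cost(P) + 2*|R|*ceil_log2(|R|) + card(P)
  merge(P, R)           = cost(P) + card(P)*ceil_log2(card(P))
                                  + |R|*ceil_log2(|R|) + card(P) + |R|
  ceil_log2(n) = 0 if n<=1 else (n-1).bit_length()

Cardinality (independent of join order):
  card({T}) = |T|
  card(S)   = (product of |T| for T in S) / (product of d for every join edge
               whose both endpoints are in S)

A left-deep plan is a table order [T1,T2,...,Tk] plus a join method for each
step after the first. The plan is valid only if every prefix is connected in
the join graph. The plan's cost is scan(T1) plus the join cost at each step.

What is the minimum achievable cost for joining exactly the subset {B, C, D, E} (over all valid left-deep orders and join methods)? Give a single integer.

5720

Selinger DP over subsets of {B,C,D,E}:
  {C}: scan cost=50, card=50
  {B}: scan cost=80, card=80
  {D}: scan cost=50, card=50
  {E}: scan cost=500, card=500
  {BC}: card=80; try (C,hash)→760, (B,merge)→1040, (C,merge)→1070, (B,hash)→1220, (B,nl)→4050, (C,nl)→4080; best=760 via (C,hash)
  {BD}: card=250; try (D,hash)→760, (D,nl_idx)→810, (B,merge)→1040, (D,merge)→1070, (B,hash)→1220, (B,nl)→4050 …(+1); best=760 via (D,hash)
  {DE}: card=500; try (E,nl_idx)→1000, (D,hash)→1600, (D,nl_idx)→4000, (E,merge)→5400, (D,merge)→5850, (E,hash)→9100 …(+2); best=1000 via (E,nl_idx)
  {BCD}: card=250; try (D,hash)→1440, (D,nl_idx)→1490, (C,hash)→1610, (D,merge)→1750, (C,merge)→3360, (D,nl)→4760 …(+1); best=1440 via (D,hash)
  {BDE}: card=2500; try (B,hash)→2620, (E,nl_idx)→5510, (B,merge)→6640, (E,merge)→8010, (E,hash)→10010, (B,nl)→41000 …(+1); best=2620 via (B,hash)
  {BCDE}: card=2500; try (C,hash)→5720, (E,nl_idx)→6190, (E,merge)→8690, (E,hash)→10690, (C,merge)→35470, (E,nl)→126440 …(+1); best=5720 via (C,hash)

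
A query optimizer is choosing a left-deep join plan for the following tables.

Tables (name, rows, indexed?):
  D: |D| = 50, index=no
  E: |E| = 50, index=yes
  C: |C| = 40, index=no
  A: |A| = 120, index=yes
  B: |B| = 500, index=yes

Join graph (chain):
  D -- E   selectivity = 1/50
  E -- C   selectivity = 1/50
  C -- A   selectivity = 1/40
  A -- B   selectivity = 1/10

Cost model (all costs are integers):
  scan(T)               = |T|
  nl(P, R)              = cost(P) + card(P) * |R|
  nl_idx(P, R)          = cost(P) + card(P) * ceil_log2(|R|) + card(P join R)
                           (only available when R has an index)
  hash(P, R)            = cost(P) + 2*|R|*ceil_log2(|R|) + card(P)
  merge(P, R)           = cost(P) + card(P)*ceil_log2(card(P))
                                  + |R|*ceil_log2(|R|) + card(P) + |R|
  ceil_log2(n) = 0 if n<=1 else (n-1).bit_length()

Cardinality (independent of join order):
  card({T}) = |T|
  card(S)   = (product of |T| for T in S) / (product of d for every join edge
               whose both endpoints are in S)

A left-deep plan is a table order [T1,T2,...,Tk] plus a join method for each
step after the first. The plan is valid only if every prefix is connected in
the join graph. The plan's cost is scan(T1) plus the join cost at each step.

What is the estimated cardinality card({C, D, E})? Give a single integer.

40

Tables in S: C(40), D(50), E(50)
Edges inside S: D-E(d=50), E-C(d=50)
numerator = 40 * 50 * 50 = 100000
denominator = 50 * 50 = 2500
card(S) = 100000 / 2500 = 40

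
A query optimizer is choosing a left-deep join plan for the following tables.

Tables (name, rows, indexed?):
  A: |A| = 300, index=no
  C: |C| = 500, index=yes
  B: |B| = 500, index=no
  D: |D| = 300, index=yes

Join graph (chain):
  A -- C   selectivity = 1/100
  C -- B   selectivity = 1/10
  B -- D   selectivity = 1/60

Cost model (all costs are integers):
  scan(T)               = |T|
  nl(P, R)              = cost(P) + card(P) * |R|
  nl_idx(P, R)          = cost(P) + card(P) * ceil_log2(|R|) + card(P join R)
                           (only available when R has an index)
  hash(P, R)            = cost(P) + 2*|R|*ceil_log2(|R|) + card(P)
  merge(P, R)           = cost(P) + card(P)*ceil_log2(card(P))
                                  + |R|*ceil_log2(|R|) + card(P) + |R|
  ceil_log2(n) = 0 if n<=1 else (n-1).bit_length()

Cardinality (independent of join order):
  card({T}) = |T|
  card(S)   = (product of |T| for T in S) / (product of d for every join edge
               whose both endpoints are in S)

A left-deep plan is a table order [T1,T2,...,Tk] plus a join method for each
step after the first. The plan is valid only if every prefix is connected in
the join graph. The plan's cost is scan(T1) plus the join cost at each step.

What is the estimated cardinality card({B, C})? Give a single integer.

25000

Tables in S: B(500), C(500)
Edges inside S: C-B(d=10)
numerator = 500 * 500 = 250000
denominator = 10 = 10
card(S) = 250000 / 10 = 25000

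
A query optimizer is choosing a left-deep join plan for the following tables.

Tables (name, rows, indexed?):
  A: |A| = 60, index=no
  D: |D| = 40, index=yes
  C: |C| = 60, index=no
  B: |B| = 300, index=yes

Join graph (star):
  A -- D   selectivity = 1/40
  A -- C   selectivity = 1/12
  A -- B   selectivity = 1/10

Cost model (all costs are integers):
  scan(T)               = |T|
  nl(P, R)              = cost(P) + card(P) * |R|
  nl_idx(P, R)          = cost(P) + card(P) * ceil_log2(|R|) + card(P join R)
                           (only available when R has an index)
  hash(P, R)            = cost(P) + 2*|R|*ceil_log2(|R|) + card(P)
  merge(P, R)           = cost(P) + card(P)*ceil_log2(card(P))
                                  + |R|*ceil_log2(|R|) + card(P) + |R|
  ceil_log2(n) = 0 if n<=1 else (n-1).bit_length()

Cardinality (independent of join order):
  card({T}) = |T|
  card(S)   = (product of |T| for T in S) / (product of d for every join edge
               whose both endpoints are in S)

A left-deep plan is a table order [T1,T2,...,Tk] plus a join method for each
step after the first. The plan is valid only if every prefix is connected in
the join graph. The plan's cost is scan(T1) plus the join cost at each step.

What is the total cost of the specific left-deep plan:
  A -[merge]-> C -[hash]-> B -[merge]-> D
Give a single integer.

141880

step 1: scan A: cost=60, card=60
step 2: join C via merge
    card(P join C) = 60*60/(12) = 300
    cost = 60 + 60*6 + 60*6 + 60 + 60 = 900
step 3: join B via hash
    card(P join B) = 300*300/(10) = 9000
    cost = 900 + 2*300*9 + 300 = 6600
step 4: join D via merge
    card(P join D) = 9000*40/(40) = 9000
    cost = 6600 + 9000*14 + 40*6 + 9000 + 40 = 141880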